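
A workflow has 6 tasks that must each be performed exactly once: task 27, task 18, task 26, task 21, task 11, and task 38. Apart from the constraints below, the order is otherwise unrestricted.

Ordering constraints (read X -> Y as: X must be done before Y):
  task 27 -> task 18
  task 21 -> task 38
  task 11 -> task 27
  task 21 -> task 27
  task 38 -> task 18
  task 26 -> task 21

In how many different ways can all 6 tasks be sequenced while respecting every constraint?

The tasks with no prerequisites are task 26, task 11; any of them can be placed first.
Counting all ways to extend the partial order to a total order gives 7.

7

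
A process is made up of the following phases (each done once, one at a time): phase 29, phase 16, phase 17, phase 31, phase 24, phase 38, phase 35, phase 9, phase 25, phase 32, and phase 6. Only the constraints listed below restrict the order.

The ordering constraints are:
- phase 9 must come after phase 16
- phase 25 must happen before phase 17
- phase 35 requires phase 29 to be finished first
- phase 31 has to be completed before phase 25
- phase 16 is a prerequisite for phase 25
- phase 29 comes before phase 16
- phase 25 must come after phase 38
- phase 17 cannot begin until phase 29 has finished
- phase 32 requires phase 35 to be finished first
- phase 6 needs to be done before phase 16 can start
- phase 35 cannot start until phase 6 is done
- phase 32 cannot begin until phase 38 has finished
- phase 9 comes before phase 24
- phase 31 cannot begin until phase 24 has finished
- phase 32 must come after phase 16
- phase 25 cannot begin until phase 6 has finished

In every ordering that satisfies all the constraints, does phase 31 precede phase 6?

No

There is a chain phase 6 → phase 16 → phase 9 → phase 24 → phase 31, which puts phase 6 before phase 31.
So phase 31 does not have to come before phase 6 — it cannot.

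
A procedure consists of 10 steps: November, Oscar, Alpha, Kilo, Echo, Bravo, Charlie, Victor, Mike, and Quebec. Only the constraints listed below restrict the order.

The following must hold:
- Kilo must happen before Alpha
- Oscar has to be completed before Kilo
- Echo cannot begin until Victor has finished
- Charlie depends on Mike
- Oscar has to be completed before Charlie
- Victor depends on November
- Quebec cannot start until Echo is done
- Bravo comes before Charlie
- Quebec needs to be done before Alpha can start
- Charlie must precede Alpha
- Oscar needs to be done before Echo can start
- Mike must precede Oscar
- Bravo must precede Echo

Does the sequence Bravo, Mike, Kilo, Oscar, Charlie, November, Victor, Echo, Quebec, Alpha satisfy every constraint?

In the proposed order, Kilo appears before Oscar.
But one of the constraints requires Oscar before Kilo, so this ordering violates it.

No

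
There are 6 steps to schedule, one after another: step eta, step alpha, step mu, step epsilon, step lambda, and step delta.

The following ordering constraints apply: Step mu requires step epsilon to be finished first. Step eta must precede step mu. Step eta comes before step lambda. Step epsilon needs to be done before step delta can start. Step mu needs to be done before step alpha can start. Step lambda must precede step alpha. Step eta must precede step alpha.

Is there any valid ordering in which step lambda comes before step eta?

No

Following step eta → step lambda, step eta must precede step lambda in every valid ordering.
So no valid ordering can have step lambda before step eta.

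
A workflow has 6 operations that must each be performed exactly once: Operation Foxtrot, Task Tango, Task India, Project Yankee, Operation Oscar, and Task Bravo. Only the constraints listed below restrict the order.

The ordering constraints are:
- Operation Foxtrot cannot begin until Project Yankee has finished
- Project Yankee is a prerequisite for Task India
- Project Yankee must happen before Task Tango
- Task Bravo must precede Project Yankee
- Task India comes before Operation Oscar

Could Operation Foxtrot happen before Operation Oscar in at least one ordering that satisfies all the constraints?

Yes

Nothing in the constraints forces Operation Oscar before Operation Foxtrot — there is no chain from Operation Oscar to Operation Foxtrot.
That means at least one valid schedule has Operation Foxtrot before Operation Oscar.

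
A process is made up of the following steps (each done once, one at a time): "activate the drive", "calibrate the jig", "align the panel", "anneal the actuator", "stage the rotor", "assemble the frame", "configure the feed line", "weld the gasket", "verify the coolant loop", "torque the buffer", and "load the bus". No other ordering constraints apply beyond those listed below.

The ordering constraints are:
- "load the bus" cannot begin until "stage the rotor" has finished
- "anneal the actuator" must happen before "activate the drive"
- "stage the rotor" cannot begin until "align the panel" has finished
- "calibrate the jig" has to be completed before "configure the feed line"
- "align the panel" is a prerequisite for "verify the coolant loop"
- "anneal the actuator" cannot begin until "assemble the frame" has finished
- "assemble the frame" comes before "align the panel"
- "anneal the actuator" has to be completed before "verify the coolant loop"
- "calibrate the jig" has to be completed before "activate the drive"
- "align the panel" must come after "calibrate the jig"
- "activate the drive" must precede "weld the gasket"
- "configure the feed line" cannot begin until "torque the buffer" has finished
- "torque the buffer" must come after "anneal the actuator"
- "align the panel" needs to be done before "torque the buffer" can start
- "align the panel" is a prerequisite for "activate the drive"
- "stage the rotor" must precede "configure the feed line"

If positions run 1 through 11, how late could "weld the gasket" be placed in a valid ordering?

11

No constraint forces any step after "weld the gasket", so it can be placed last, in position 11.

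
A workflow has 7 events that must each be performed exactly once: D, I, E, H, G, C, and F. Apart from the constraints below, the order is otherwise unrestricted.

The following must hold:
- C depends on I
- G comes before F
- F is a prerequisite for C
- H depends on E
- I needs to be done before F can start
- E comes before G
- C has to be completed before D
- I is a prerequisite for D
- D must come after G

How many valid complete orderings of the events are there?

17

The events with no prerequisites are I, E; any of them can be placed first.
Counting all ways to extend the partial order to a total order gives 17.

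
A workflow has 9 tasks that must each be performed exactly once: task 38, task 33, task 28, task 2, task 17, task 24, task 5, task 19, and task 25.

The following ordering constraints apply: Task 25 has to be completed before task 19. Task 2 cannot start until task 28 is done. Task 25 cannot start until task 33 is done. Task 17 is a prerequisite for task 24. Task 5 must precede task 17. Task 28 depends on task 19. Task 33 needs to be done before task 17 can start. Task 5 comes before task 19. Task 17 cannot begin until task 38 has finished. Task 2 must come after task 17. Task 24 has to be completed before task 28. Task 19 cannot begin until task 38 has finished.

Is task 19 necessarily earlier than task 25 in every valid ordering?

No

In fact the dependencies run the other way: task 25 → task 19.
So task 19 does not have to come before task 25 — it cannot.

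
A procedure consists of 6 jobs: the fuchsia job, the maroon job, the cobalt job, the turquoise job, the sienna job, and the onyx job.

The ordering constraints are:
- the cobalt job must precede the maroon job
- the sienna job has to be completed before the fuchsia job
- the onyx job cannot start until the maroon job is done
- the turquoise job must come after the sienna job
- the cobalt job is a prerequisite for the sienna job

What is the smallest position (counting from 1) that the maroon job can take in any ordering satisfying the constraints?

2

Working backwards through the constraints from the maroon job, its only required predecessor is the cobalt job.
So at minimum 1 job comes before the maroon job, putting the maroon job no earlier than position 2. That position is achievable by scheduling exactly that predecessor first.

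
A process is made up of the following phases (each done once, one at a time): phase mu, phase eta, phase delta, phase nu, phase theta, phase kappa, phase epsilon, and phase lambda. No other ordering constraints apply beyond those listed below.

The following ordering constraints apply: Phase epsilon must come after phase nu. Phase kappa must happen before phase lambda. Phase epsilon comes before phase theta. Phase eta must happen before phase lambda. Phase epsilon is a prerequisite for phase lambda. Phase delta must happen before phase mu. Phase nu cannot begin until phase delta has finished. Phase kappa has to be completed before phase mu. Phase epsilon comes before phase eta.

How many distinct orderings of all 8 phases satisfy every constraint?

76

2 phases have no prerequisites (phase delta, phase kappa), so any of them could come first.
Systematically extending each partial ordering one phase at a time and counting, there are 76 complete orderings.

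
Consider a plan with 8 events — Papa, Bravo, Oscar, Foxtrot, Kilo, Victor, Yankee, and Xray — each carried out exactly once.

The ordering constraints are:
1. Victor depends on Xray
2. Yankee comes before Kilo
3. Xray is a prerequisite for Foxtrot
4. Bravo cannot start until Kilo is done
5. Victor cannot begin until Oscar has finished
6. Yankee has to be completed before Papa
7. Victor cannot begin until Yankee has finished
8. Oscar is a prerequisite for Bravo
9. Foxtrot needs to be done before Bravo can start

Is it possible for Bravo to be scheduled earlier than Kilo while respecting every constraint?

The constraints give a chain Kilo → Bravo, which forces Kilo before Bravo.
Hence Bravo can never be scheduled before Kilo.

No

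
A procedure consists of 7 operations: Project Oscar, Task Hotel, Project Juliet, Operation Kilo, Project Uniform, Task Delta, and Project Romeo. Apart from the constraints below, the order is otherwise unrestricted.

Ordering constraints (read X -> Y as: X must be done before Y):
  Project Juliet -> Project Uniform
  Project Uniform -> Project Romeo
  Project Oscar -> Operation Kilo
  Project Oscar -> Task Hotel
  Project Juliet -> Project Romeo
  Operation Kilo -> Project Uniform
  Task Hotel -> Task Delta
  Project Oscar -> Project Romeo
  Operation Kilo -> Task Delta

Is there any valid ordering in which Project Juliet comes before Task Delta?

Yes

The constraints leave Project Juliet and Task Delta unordered relative to each other; nothing requires Task Delta earlier.
That means at least one valid schedule has Project Juliet before Task Delta.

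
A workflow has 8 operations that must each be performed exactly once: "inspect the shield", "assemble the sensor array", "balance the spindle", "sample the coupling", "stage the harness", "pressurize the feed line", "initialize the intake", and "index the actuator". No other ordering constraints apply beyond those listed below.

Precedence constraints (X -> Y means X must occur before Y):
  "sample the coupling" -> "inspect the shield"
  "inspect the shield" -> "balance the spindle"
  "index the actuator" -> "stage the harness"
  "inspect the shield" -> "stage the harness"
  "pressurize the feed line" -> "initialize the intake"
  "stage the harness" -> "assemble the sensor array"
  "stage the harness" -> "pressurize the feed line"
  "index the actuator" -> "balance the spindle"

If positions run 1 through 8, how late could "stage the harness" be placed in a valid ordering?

5

Following every chain forward from "stage the harness", the operations that must come later are "assemble the sensor array", "pressurize the feed line", "initialize the intake" — 3 of them.
So at least 3 operations follow "stage the harness", putting "stage the harness" no later than position 5. That position is achievable by scheduling everything else first.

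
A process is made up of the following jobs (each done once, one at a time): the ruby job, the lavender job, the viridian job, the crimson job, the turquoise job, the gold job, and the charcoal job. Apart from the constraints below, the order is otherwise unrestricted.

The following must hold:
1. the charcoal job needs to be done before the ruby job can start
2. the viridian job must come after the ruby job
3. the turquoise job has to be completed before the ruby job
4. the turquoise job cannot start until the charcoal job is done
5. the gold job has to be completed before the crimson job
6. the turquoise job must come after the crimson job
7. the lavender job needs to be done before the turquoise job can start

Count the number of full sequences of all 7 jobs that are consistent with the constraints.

The jobs with no prerequisites are the lavender job, the gold job, the charcoal job; any of them can be placed first.
Enumerating by repeatedly choosing an available job (one whose prerequisites are all placed) gives 12 distinct complete orderings.

12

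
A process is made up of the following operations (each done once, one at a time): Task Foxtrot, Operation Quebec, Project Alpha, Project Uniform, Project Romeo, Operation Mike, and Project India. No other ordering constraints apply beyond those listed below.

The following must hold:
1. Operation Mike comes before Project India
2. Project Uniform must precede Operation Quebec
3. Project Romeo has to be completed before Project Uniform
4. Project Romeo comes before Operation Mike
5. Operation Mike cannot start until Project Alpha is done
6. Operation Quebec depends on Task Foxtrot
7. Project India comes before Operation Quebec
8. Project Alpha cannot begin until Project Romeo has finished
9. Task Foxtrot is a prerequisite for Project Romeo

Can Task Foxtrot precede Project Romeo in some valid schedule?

Yes

Every valid ordering already has Task Foxtrot before Project Romeo (the constraints require it), so in particular at least one does.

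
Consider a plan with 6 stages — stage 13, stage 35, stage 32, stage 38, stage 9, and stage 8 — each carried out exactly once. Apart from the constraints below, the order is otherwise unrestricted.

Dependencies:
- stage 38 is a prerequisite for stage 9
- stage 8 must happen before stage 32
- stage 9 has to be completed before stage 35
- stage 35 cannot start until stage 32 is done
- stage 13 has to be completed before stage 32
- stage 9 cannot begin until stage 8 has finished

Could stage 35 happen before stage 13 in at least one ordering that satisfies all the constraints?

No

Following stage 13 → stage 32 → stage 35, stage 13 must precede stage 35 in every valid ordering.
Hence stage 35 can never be scheduled before stage 13.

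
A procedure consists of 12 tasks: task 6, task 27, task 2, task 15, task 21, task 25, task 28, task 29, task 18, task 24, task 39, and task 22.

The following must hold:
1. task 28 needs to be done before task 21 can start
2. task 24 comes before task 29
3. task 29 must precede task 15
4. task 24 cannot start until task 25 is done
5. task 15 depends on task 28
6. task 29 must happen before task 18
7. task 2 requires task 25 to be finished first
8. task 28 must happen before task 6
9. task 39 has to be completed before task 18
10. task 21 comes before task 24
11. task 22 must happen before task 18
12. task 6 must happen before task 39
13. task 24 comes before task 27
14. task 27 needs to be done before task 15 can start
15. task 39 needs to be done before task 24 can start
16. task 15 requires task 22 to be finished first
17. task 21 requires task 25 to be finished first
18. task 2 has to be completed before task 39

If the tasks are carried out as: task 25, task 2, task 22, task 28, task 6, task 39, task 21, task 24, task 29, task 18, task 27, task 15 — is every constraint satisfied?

Yes

Checking each listed constraint against this order: for instance, task 22 is in position 3 and task 15 in position 12, so that constraint holds — and the remaining constraints check out the same way.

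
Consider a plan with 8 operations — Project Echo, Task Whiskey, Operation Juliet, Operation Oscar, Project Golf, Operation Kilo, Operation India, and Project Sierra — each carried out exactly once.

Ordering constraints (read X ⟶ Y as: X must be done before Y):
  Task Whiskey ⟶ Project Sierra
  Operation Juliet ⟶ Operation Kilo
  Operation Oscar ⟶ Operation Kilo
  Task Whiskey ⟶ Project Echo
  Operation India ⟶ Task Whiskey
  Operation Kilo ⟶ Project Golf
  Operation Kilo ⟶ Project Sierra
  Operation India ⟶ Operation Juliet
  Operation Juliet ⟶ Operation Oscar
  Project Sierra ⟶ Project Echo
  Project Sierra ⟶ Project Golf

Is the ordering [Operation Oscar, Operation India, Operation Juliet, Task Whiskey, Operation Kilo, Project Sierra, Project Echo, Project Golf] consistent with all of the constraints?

No

The sequence places Operation Oscar ahead of Operation Juliet.
That contradicts the constraint that Operation Juliet must precede Operation Oscar.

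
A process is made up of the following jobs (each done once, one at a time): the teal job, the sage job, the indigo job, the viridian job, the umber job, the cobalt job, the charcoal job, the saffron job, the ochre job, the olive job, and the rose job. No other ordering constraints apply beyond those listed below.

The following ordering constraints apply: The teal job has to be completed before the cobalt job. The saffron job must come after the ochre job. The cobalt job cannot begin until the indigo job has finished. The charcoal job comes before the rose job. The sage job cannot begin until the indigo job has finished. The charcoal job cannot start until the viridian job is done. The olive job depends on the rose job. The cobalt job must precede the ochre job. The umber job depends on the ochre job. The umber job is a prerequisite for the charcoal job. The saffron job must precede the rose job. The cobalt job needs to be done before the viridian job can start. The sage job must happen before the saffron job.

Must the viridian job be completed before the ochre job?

No

No chain of constraints connects the viridian job to the ochre job in either direction.
There exist valid orderings with the ochre job before the viridian job, so the viridian job is not required to come first.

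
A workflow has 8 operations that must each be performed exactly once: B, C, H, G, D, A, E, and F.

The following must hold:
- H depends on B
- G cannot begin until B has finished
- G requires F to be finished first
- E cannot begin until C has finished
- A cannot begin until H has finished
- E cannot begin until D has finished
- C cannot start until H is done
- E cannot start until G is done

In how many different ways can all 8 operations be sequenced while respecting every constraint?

The operations with no prerequisites are B, D, F; any of them can be placed first.
Systematically extending each partial ordering one operation at a time and counting, there are 250 complete orderings.

250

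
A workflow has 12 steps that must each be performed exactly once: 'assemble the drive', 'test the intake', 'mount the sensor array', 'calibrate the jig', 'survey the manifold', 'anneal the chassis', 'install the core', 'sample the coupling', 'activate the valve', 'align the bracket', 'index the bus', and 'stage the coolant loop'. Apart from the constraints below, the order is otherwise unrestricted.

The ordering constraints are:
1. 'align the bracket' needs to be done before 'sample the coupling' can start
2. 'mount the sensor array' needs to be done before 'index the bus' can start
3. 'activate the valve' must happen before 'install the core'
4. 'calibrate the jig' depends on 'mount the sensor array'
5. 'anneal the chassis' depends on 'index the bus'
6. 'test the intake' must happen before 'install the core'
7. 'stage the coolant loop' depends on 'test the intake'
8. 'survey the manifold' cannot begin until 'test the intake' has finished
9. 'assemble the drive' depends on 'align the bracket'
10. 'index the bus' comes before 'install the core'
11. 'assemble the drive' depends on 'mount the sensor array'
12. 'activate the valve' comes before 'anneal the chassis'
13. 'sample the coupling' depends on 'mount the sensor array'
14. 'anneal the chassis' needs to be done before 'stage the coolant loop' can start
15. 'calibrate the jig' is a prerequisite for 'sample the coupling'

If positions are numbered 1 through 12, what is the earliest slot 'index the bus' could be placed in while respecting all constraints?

2

The only step forced before 'index the bus' (directly or transitively) is 'mount the sensor array'.
With 1 mandatory predecessor, the earliest 'index the bus' can sit is position 1+1 = 2, and placing just that one first achieves it.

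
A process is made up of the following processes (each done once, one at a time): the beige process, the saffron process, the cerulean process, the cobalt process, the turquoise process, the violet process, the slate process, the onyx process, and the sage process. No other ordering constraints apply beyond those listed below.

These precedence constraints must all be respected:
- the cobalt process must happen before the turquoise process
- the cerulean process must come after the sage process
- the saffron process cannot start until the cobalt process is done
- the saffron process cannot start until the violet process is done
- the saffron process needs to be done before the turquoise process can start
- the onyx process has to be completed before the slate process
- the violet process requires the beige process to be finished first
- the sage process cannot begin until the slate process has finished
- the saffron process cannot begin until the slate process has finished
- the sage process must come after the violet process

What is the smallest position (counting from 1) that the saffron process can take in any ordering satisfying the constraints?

6

Working backwards through the constraints from the saffron process, its full set of required predecessors is the beige process, the cobalt process, the violet process, the slate process, the onyx process — 5 of them.
So at minimum 5 processes come before the saffron process, putting the saffron process no earlier than position 6. That position is achievable by scheduling exactly those predecessors first.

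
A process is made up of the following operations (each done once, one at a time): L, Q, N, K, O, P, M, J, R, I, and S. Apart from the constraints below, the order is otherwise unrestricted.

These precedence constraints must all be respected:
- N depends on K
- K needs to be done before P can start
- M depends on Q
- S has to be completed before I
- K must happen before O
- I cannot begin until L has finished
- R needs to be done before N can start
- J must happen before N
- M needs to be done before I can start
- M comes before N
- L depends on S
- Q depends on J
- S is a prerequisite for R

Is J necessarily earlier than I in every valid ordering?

Chaining the stated constraints: J → Q → M → I.
That forces J before I in every valid schedule.

Yes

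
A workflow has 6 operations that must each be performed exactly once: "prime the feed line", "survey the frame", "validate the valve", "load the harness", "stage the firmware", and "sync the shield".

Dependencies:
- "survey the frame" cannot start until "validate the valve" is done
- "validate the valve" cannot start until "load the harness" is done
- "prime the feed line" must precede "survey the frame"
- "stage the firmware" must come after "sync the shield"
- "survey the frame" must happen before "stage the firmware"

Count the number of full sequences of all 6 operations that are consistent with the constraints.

15

The operations with no prerequisites are "prime the feed line", "load the harness", "sync the shield"; any of them can be placed first.
Enumerating by repeatedly choosing an available operation (one whose prerequisites are all placed) gives 15 distinct complete orderings.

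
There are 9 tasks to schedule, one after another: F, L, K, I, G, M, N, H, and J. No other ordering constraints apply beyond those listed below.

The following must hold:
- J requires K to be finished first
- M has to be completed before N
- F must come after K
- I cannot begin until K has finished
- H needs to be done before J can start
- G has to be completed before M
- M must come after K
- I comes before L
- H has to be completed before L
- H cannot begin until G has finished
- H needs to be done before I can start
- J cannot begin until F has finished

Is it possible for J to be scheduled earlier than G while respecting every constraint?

Following G → H → J, G must precede J in every valid ordering.
So no valid ordering can have J before G.

No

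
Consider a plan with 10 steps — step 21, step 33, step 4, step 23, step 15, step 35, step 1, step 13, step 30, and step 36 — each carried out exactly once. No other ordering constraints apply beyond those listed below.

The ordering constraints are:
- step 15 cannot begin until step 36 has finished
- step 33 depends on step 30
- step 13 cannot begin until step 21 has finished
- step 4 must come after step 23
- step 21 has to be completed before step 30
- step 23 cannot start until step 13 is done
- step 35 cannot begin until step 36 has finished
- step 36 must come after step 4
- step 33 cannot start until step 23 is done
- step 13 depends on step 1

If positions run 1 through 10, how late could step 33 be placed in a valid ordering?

10

No constraint forces any step after step 33, so it can be placed last, in position 10.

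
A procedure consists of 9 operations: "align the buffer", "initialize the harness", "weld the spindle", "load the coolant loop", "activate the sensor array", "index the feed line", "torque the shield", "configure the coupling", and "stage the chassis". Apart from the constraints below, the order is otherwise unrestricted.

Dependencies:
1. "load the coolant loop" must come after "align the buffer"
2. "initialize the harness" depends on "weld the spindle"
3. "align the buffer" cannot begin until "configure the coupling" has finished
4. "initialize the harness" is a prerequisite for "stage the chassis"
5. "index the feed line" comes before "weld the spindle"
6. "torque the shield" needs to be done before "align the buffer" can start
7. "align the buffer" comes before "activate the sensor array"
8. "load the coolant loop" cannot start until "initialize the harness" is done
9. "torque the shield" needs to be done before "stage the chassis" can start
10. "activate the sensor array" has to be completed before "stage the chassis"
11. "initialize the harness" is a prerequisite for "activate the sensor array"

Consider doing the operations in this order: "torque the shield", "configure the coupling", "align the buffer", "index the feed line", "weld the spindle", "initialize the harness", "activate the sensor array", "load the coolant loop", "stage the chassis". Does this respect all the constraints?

Yes

Checking each listed constraint against this order: for instance, "torque the shield" is in position 1 and "stage the chassis" in position 9, so that constraint holds — and the remaining constraints check out the same way.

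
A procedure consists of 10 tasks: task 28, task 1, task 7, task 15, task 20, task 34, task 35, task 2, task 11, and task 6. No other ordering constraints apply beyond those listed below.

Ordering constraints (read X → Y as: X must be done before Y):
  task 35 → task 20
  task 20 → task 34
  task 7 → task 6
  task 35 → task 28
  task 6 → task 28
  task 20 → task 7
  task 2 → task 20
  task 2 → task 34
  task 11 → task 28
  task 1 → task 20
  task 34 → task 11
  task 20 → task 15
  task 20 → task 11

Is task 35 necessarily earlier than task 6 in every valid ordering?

Tracing the constraints gives a chain: task 35 → task 20 → task 7 → task 6.
Hence task 35 necessarily comes before task 6.

Yes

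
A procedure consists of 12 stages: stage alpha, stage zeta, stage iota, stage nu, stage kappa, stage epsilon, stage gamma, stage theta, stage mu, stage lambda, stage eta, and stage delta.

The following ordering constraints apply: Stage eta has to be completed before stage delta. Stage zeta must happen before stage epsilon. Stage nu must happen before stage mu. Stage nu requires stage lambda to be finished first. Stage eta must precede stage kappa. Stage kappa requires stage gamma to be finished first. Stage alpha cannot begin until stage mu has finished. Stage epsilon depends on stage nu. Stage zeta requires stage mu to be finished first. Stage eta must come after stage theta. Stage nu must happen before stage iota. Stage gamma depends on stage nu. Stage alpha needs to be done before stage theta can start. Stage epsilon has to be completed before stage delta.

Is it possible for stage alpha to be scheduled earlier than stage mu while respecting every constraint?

Following stage mu → stage alpha, stage mu must precede stage alpha in every valid ordering.
So no valid ordering can have stage alpha before stage mu.

No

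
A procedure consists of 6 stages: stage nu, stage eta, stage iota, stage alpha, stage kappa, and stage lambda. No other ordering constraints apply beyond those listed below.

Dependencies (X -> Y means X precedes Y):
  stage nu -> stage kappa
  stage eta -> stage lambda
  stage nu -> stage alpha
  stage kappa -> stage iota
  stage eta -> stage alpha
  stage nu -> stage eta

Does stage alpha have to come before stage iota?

No chain of constraints connects stage alpha to stage iota in either direction.
A valid ordering placing stage iota before stage alpha exists, so the answer is no.

No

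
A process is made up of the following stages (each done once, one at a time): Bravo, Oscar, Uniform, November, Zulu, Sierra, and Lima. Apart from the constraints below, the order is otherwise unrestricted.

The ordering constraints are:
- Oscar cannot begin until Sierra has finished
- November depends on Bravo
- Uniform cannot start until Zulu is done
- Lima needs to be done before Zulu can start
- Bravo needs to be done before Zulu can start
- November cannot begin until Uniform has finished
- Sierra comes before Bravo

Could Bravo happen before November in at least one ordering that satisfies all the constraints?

Yes

The constraints force Bravo before November, so yes — every valid ordering has Bravo earlier.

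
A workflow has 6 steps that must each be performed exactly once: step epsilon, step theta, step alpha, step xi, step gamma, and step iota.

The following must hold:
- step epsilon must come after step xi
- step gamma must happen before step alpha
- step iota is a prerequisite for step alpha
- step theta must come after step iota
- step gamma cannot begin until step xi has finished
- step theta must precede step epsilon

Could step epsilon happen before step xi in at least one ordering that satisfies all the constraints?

The constraints give a chain step xi → step epsilon, which forces step xi before step epsilon.
Hence step epsilon can never be scheduled before step xi.

No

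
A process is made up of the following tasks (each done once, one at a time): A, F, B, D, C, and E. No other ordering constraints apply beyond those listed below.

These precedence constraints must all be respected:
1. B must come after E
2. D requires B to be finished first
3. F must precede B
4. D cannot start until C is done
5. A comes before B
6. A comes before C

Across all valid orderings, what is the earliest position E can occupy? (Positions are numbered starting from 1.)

E has no prerequisites at all, so it can go in position 1.

1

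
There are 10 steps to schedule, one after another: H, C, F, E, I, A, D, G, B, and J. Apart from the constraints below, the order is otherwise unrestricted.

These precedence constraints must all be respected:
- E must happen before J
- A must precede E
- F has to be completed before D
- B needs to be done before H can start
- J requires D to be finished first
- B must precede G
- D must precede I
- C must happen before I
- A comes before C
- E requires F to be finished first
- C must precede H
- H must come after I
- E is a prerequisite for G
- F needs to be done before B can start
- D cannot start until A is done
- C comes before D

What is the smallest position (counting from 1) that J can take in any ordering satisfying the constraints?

Every step that must precede J has to come before it. Tracing all chains that end at J, those steps are: C, F, E, A, D — 5 in total.
So at minimum 5 steps come before J, putting J no earlier than position 6. That position is achievable by scheduling exactly those predecessors first.

6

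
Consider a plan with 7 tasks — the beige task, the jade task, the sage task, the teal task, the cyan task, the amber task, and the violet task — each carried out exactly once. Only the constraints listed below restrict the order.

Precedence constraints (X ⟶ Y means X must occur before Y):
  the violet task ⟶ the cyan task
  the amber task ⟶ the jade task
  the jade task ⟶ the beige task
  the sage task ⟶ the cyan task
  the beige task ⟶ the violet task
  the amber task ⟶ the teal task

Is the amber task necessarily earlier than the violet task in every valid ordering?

Yes

Tracing the constraints gives a chain: the amber task → the jade task → the beige task → the violet task.
Hence the amber task necessarily comes before the violet task.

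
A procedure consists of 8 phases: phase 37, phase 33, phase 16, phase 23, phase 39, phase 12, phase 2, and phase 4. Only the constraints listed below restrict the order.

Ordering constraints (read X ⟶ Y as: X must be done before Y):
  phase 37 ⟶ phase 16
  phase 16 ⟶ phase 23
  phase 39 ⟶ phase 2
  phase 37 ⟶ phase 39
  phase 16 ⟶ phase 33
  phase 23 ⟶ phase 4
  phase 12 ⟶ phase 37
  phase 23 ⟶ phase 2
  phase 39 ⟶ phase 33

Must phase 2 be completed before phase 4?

Phase 2 and phase 4 are not related by any chain of constraints.
There exist valid orderings with phase 4 before phase 2, so phase 2 is not required to come first.

No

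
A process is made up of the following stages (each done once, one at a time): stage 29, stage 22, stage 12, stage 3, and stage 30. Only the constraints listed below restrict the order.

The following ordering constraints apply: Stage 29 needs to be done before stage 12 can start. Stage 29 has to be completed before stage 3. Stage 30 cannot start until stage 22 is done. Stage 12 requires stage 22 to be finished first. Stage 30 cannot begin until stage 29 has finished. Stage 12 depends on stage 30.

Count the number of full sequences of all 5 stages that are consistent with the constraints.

7

The stages with no prerequisites are stage 29, stage 22; any of them can be placed first.
Enumerating by repeatedly choosing an available stage (one whose prerequisites are all placed) gives 7 distinct complete orderings.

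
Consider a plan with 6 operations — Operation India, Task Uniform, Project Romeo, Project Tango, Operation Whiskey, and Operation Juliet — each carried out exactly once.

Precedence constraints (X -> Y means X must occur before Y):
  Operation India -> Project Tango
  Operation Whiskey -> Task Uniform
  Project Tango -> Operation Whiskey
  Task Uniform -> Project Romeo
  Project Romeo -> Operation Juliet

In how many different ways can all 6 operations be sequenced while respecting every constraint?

Only Operation India has no prerequisites, so it must go first.
Every operation is then forced in turn, so only 1 complete ordering is consistent with the constraints.

1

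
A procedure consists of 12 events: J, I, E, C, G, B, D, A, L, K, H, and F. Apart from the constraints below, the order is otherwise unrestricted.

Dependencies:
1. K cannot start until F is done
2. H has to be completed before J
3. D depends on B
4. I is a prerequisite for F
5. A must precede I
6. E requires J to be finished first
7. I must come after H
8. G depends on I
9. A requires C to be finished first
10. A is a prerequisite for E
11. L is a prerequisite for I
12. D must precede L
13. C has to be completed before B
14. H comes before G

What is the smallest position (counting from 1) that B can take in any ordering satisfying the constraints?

2

The only event forced before B (directly or transitively) is C.
With 1 mandatory predecessor, the earliest B can sit is position 1+1 = 2, and placing just that one first achieves it.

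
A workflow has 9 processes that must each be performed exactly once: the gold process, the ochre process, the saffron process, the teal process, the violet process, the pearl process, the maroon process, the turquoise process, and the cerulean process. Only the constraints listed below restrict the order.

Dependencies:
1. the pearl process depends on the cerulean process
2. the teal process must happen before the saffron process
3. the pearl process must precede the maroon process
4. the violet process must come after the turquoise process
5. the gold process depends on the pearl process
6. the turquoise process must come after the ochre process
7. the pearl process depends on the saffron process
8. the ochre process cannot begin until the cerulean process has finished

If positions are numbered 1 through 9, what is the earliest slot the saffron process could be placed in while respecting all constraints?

Working backwards through the constraints from the saffron process, its only required predecessor is the teal process.
So at minimum 1 process comes before the saffron process, putting the saffron process no earlier than position 2. That position is achievable by scheduling exactly that predecessor first.

2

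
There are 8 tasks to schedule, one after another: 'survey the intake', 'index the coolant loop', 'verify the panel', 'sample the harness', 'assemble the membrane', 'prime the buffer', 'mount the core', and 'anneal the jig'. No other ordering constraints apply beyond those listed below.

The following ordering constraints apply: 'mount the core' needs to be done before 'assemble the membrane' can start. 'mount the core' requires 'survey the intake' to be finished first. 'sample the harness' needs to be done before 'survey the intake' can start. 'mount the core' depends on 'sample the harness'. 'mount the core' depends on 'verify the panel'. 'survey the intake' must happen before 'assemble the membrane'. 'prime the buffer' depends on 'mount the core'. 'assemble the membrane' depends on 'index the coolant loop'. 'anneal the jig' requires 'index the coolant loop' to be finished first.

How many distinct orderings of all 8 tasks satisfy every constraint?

156

3 tasks have no prerequisites ('index the coolant loop', 'verify the panel', 'sample the harness'), so any of them could come first.
Counting all ways to extend the partial order to a total order gives 156.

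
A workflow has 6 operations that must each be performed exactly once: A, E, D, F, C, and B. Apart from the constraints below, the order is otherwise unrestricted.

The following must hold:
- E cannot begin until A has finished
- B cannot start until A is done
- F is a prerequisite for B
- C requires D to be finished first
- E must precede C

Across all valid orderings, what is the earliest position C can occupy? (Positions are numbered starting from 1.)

4

Working backwards through the constraints from C, its full set of required predecessors is A, E, D — 3 of them.
With 3 mandatory predecessors, the earliest C can sit is position 3+1 = 4, and placing just those 3 first achieves it.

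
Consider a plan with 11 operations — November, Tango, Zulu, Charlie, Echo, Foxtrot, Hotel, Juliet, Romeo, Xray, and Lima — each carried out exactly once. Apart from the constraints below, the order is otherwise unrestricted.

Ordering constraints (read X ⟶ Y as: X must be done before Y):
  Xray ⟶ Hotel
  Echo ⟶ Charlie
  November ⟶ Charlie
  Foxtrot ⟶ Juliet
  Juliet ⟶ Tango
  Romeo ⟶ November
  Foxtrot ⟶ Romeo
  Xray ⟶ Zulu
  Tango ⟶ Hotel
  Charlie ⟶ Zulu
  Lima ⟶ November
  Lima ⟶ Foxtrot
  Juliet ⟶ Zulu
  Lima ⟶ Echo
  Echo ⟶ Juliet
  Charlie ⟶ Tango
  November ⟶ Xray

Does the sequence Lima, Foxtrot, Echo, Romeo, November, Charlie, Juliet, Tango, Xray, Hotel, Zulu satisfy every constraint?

Every stated constraint is respected: Foxtrot sits at position 2, ahead of Juliet at position 7, and each of the other listed pairs likewise has the predecessor earlier in the sequence.

Yes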